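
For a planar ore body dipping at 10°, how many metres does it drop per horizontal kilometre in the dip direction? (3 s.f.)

drop per km = 1000 × tan 10° = 1000 × 0.1763

176 m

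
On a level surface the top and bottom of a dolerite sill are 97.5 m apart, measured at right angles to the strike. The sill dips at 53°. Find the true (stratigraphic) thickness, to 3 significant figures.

77.9 m

True thickness t = w · sin(dip) = 97.5 × sin 53°
t = 97.5 × 0.7986 = 77.867 m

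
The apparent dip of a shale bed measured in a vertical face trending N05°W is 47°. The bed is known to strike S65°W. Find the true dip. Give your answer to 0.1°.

β = acute angle between strike S65°W and section N05°W = 70°.
tan(true dip) = tan 47° / sin 70° = 1.1412
δ = arctan(1.1412) = 48.77°

48.8°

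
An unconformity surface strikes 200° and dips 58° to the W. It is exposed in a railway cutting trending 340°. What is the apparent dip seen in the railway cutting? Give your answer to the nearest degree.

The section lies 40° from the strike.
tan(apparent dip) = tan 58° · sin 40° = 1.0287
α = arctan(1.0287) = 45.81°

46°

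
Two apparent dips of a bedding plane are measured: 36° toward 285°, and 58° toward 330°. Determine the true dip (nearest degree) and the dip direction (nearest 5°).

The two traces are lines in the plane: v₁ = (sin 285°·cos 36°, cos 285°·cos 36°, −sin 36°), v₂ = (sin 330°·cos 58°, cos 330°·cos 58°, −sin 58°).
n = v₁ × v₂ = (-0.092, 0.507, 0.303) (taken with n_z > 0).
tan δ = √(n_x²+n_y²)/n_z = 0.515/0.303, so δ = 59.5°.
Dip direction = azimuth of (n_x, n_y) = atan2(-0.092, 0.507) = 350°.

true dip 60°, dip direction 350°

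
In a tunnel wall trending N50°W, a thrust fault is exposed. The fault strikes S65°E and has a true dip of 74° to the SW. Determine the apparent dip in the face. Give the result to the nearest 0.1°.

The strike is S65°E and the section trends N50°W; the acute angle between them is β = 15°.
tan(apparent dip) = tan 74° · sin 15° = 0.9026
α = arctan(0.9026) = 42.07°

42.1°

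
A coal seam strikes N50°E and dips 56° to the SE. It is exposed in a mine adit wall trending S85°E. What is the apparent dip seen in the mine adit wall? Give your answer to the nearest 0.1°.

46.4°

The section lies 45° from the strike.
tan α = tan 56° × sin 45° = 1.4826 × 0.7071 = 1.0483
apparent dip = arctan 1.0483 = 46.35°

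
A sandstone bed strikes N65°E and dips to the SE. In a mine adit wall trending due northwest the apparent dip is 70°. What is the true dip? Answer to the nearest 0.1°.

The section is 70° from the strike.
tan δ = tan α / sin β = tan 70° / sin 70° = 2.7475 / 0.9397 = 2.9238
δ = arctan(2.9238) = 71.12°

71.1°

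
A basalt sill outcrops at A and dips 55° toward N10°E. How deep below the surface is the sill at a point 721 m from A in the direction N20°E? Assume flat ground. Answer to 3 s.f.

1010 m

The hole lies 10° from the dip direction, so the down-dip offset is 721 × cos 10° = 710.05 m.
Depth = down-dip offset × tan(dip) = 710.05 × tan 55° = 710.05 × 1.4281
Depth = 1014.05 m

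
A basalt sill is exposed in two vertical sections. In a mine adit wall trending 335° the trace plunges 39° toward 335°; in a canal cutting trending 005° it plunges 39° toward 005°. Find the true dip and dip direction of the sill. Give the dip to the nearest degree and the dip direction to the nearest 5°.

true dip 40°, dip direction 350°

The two traces are lines in the plane: v₁ = (sin 335°·cos 39°, cos 335°·cos 39°, −sin 39°), v₂ = (sin 5°·cos 39°, cos 5°·cos 39°, −sin 39°).
The plane normal is n = v₁ × v₂ ∝ (-0.044, 0.249, 0.302).
True dip = arccos(n_z / |n|) = arccos(0.7663) = 40.0°.
Dip direction = atan2(-0.044, 0.249) = 350° (azimuth of n's horizontal projection).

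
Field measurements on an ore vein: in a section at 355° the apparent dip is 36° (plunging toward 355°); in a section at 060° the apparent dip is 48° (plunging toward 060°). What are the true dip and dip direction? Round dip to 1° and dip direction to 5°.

true dip 49°, dip direction 045°

The two traces are lines in the plane: v₁ = (sin 355°·cos 36°, cos 355°·cos 36°, −sin 36°), v₂ = (sin 60°·cos 48°, cos 60°·cos 48°, −sin 48°).
The plane normal is n = v₁ × v₂ ∝ (0.402, 0.393, 0.491).
Dip δ = arctan(|n_h|/n_z) = arctan(0.562/0.491) = 48.9°.
Dip direction = azimuth of (n_x, n_y) = atan2(0.402, 0.393) = 46°.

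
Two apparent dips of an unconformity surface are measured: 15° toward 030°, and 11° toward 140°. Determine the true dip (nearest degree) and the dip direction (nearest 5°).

The two traces are lines in the plane: v₁ = (sin 30°·cos 15°, cos 30°·cos 15°, −sin 15°), v₂ = (sin 140°·cos 11°, cos 140°·cos 11°, −sin 11°).
n = v₁ × v₂ = (0.354, 0.071, 0.891) (taken with n_z > 0).
True dip = arccos(n_z / |n|) = arccos(0.9267) = 22.1°.
The horizontal component of n points toward azimuth atan2(n_x, n_y) = 79°, the dip direction.

true dip 22°, dip direction 080°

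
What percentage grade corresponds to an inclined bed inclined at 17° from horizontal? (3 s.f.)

30.6%

grade % = 100 × tan 17° = 100 × 0.3057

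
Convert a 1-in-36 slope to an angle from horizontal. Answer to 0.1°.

1.6°

tan θ = 1/36 = 0.0278
θ = arctan(0.0278) = 1.59°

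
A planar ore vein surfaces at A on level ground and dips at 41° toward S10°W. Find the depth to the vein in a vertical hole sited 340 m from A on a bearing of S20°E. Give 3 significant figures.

256 m

The hole lies 30° from the dip direction, so the down-dip offset is 340 × cos 30° = 294.45 m.
Depth = down-dip offset × tan(dip) = 294.45 × tan 41° = 294.45 × 0.8693
Depth = 255.96 m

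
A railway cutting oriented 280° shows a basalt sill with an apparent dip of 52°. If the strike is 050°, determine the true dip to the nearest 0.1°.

59.1°

The section is 50° from the strike.
tan δ = tan α / sin β = tan 52° / sin 50° = 1.2799 / 0.7660 = 1.6708
δ = arctan(1.6708) = 59.10°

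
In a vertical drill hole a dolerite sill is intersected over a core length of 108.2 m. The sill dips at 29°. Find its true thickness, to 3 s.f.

True thickness t = h · cos(dip) = 108.2 × cos 29°
t = 108.2 × 0.8746 = 94.634 m

94.6 m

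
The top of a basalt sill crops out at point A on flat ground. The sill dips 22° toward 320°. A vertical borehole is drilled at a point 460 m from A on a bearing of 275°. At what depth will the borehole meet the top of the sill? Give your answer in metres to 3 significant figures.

The hole lies 45° from the dip direction, so the down-dip offset is 460 × cos 45° = 325.27 m.
Depth = down-dip offset × tan(dip) = 325.27 × tan 22° = 325.27 × 0.4040
Depth = 131.42 m

131 m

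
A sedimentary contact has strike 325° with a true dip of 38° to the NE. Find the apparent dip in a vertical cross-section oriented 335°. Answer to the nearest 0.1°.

Angle between strike (325°) and section (335°): β = 10°.
tan(apparent dip) = tan 38° · sin 10° = 0.1357
apparent dip = arctan 0.1357 = 7.73°

7.7°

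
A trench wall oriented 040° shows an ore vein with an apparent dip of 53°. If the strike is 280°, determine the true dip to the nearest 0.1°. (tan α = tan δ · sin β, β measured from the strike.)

The section is 60° from the strike.
tan(true dip) = tan 53° / sin 60° = 1.5323
δ = arctan(1.5323) = 56.87°

56.9°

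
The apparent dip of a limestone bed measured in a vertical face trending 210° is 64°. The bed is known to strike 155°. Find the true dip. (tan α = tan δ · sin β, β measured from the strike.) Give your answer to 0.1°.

The section is 55° from the strike.
tan δ = tan α / sin β = tan 64° / sin 55° = 2.0503 / 0.8192 = 2.5030
true dip = arctan 2.5030 = 68.22°

68.2°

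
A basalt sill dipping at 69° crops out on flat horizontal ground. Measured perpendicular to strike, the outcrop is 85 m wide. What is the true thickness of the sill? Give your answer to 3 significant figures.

True thickness t = w · sin(dip) = 85 × sin 69°
t = 85 × 0.9336 = 79.354 m

79.4 m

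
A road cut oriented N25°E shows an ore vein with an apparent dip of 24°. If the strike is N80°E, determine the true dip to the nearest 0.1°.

28.5°

β = acute angle between strike N80°E and section N25°E = 55°.
tan(true dip) = tan 24° / sin 55° = 0.5435
true dip = arctan 0.5435 = 28.53°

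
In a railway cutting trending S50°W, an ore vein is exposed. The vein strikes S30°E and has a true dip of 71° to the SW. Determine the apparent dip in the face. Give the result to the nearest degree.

The strike is S30°E and the section trends S50°W; the acute angle between them is β = 80°.
tan(apparent dip) = tan 71° · sin 80° = 2.8601
α = arctan(2.8601) = 70.73°

71°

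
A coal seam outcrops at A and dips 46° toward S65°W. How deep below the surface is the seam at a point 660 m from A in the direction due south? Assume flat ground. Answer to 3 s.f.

289 m

The hole lies 65° from the dip direction, so the down-dip offset is 660 × cos 65° = 278.93 m.
Depth = down-dip offset × tan(dip) = 278.93 × tan 46° = 278.93 × 1.0355
Depth = 288.84 m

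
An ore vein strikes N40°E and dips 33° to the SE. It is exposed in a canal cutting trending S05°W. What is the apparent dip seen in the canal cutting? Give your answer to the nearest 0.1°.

20.4°

The strike is N40°E and the section trends S05°W; the acute angle between them is β = 35°.
tan(apparent dip) = tan 33° · sin 35° = 0.3725
apparent dip = arctan 0.3725 = 20.43°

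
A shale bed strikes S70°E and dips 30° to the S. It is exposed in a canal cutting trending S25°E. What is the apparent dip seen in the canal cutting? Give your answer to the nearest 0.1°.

Angle between strike (S70°E) and section (S25°E): β = 45°.
tan(apparent dip) = tan 30° · sin 45° = 0.4082
apparent dip = arctan 0.4082 = 22.21°

22.2°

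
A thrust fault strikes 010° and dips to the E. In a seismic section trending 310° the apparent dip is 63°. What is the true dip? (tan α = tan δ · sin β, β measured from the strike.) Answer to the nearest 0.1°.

The section is 60° from the strike.
tan(true dip) = tan 63° / sin 60° = 2.2662
δ = arctan(2.2662) = 66.19°

66.2°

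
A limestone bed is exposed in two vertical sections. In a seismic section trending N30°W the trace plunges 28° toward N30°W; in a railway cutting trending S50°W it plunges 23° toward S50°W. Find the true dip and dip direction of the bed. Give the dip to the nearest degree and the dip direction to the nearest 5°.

The two traces are lines in the plane: v₁ = (sin 330°·cos 28°, cos 330°·cos 28°, −sin 28°), v₂ = (sin 230°·cos 23°, cos 230°·cos 23°, −sin 23°).
n = v₁ × v₂ = (-0.577, 0.159, 0.800) (taken with n_z > 0).
True dip = arccos(n_z / |n|) = arccos(0.8011) = 36.8°.
The horizontal component of n points toward azimuth atan2(n_x, n_y) = 285°, the dip direction.

true dip 37°, dip direction 285°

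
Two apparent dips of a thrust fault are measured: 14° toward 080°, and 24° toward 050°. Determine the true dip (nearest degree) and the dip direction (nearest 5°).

The two traces are lines in the plane: v₁ = (sin 80°·cos 14°, cos 80°·cos 14°, −sin 14°), v₂ = (sin 50°·cos 24°, cos 50°·cos 24°, −sin 24°).
The plane normal is n = v₁ × v₂ ∝ (0.074, 0.219, 0.443).
Dip δ = arctan(|n_h|/n_z) = arctan(0.231/0.443) = 27.6°.
Dip direction = atan2(0.074, 0.219) = 19° (azimuth of n's horizontal projection).

true dip 28°, dip direction 020°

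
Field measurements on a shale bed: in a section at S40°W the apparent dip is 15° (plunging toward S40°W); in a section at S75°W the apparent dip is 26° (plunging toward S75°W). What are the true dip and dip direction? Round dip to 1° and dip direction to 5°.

Represent each trace as a vector plunging at its apparent dip toward its trend (east-north-up frame): v₁ = (-0.621, -0.740, -0.259), v₂ = (-0.868, -0.233, -0.438).
The plane normal is n = v₁ × v₂ ∝ (-0.264, 0.047, 0.498).
Dip δ = arctan(|n_h|/n_z) = arctan(0.268/0.498) = 28.3°.
Dip direction = azimuth of (n_x, n_y) = atan2(-0.264, 0.047) = 280°.

true dip 28°, dip direction 280°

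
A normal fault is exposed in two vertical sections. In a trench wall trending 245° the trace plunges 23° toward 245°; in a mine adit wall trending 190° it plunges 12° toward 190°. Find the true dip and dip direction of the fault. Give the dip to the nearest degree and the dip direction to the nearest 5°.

true dip 23°, dip direction 250°

Each apparent-dip line lies in the plane. As unit vectors (x east, y north, z up), v₁ plunges 23°→245° and v₂ plunges 12°→190°.
Cross product v₁ × v₂ gives the pole to the plane: n ∝ (-0.296, -0.107, 0.738).
Dip δ = arctan(|n_h|/n_z) = arctan(0.314/0.738) = 23.1°.
The horizontal component of n points toward azimuth atan2(n_x, n_y) = 250°, the dip direction.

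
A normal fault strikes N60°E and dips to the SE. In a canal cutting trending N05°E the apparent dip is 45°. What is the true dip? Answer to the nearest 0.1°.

β = acute angle between strike N60°E and section N05°E = 55°.
tan δ = tan α / sin β = tan 45° / sin 55° = 1.0000 / 0.8192 = 1.2208
true dip = arctan 1.2208 = 50.68°

50.7°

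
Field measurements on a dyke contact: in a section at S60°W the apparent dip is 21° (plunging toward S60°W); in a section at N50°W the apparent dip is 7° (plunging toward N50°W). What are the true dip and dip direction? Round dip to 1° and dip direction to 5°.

true dip 21°, dip direction 240°

The two traces are lines in the plane: v₁ = (sin 240°·cos 21°, cos 240°·cos 21°, −sin 21°), v₂ = (sin 310°·cos 7°, cos 310°·cos 7°, −sin 7°).
The plane normal is n = v₁ × v₂ ∝ (-0.286, -0.174, 0.871).
Dip δ = arctan(|n_h|/n_z) = arctan(0.334/0.871) = 21.0°.
Dip direction = atan2(-0.286, -0.174) = 239° (azimuth of n's horizontal projection).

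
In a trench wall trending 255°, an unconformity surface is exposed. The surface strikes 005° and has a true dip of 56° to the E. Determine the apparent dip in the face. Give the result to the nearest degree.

54°

Angle between strike (005°) and section (255°): β = 70°.
tan α = tan 56° × sin 70° = 1.4826 × 0.9397 = 1.3932
α = arctan(1.3932) = 54.33°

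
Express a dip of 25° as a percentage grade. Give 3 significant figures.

46.6%

grade % = 100 × tan 25° = 100 × 0.4663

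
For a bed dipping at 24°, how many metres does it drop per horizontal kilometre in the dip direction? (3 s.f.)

drop per km = 1000 × tan 24° = 1000 × 0.4452

445 m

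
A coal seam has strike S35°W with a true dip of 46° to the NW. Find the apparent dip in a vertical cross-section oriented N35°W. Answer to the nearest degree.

44°

Angle between strike (S35°W) and section (N35°W): β = 70°.
tan α = tan 46° × sin 70° = 1.0355 × 0.9397 = 0.9731
apparent dip = arctan 0.9731 = 44.22°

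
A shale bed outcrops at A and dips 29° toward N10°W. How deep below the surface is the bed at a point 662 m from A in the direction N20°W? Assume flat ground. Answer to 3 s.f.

361 m

The hole lies 10° from the dip direction, so the down-dip offset is 662 × cos 10° = 651.94 m.
Depth = down-dip offset × tan(dip) = 651.94 × tan 29° = 651.94 × 0.5543
Depth = 361.38 m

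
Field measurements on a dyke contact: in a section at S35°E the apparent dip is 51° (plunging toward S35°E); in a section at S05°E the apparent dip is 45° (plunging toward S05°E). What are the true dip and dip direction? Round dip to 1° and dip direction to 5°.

true dip 51°, dip direction 140°

Represent each trace as a vector plunging at its apparent dip toward its trend (east-north-up frame): v₁ = (0.361, -0.516, -0.777), v₂ = (0.062, -0.704, -0.707).
n = v₁ × v₂ = (0.183, -0.207, 0.222) (taken with n_z > 0).
True dip = arccos(n_z / |n|) = arccos(0.6269) = 51.2°.
Dip direction = atan2(0.183, -0.207) = 139° (azimuth of n's horizontal projection).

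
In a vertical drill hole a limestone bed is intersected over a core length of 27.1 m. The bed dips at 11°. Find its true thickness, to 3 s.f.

26.6 m

True thickness t = h · cos(dip) = 27.1 × cos 11°
t = 27.1 × 0.9816 = 26.602 m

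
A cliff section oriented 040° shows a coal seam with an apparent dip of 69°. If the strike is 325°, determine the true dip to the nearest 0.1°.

69.7°

β = acute angle between strike 325° and section 040° = 75°.
tan(true dip) = tan 69° / sin 75° = 2.6970
δ = arctan(2.6970) = 69.66°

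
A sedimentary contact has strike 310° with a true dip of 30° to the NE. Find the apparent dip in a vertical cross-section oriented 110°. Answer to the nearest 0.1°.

11.2°

The section lies 20° from the strike.
tan(apparent dip) = tan 30° · sin 20° = 0.1975
α = arctan(0.1975) = 11.17°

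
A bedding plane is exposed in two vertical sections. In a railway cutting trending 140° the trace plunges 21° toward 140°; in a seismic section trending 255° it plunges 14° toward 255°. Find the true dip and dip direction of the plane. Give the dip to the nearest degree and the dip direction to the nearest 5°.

true dip 31°, dip direction 190°

Each apparent-dip line lies in the plane. As unit vectors (x east, y north, z up), v₁ plunges 21°→140° and v₂ plunges 14°→255°.
The plane normal is n = v₁ × v₂ ∝ (-0.083, -0.481, 0.821).
True dip = arccos(n_z / |n|) = arccos(0.8595) = 30.7°.
The horizontal component of n points toward azimuth atan2(n_x, n_y) = 190°, the dip direction.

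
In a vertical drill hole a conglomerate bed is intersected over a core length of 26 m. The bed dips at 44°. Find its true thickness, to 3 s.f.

True thickness t = h · cos(dip) = 26 × cos 44°
t = 26 × 0.7193 = 18.703 m

18.7 m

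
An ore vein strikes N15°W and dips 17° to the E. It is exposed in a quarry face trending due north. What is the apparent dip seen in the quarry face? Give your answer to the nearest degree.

5°

Angle between strike (N15°W) and section (due north): β = 15°.
tan α = tan 17° × sin 15° = 0.3057 × 0.2588 = 0.0791
apparent dip = arctan 0.0791 = 4.52°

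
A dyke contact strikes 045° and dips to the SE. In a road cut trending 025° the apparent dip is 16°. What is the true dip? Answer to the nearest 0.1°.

β = acute angle between strike 045° and section 025° = 20°.
tan(true dip) = tan 16° / sin 20° = 0.8384
true dip = arctan 0.8384 = 39.98°

40.0°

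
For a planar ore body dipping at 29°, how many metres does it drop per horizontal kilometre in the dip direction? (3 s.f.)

drop per km = 1000 × tan 29° = 1000 × 0.5543

554 m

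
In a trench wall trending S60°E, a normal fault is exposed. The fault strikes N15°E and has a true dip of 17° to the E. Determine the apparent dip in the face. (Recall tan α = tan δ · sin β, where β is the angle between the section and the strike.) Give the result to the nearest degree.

16°

Angle between strike (N15°E) and section (S60°E): β = 75°.
tan(apparent dip) = tan 17° · sin 75° = 0.2953
apparent dip = arctan 0.2953 = 16.45°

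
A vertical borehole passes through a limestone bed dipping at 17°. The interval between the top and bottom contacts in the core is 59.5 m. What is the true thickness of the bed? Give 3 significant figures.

True thickness t = h · cos(dip) = 59.5 × cos 17°
t = 59.5 × 0.9563 = 56.900 m

56.9 m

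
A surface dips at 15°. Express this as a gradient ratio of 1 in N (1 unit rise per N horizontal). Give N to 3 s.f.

1 : N means tan θ = 1/N, so N = 1/tan 15° = 1/0.2679

1 in 3.73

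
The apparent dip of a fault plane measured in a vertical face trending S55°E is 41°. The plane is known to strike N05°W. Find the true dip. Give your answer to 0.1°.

48.6°

The section is 50° from the strike.
tan δ = tan α / sin β = tan 41° / sin 50° = 0.8693 / 0.7660 = 1.1348
true dip = arctan 1.1348 = 48.61°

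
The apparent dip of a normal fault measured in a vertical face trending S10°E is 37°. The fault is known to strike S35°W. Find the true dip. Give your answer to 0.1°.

46.8°

The section is 45° from the strike.
tan(true dip) = tan 37° / sin 45° = 1.0657
true dip = arctan 1.0657 = 46.82°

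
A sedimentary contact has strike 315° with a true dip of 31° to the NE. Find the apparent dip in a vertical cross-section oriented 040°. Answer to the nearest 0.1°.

30.9°

The strike is 315° and the section trends 040°; the acute angle between them is β = 85°.
tan(apparent dip) = tan 31° · sin 85° = 0.5986
apparent dip = arctan 0.5986 = 30.90°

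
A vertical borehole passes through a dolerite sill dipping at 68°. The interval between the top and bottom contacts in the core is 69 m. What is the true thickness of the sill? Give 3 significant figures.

True thickness t = h · cos(dip) = 69 × cos 68°
t = 69 × 0.3746 = 25.848 m

25.8 m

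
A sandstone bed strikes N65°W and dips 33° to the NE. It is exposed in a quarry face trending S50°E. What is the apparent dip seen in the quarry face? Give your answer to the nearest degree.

The strike is N65°W and the section trends S50°E; the acute angle between them is β = 15°.
tan α = tan 33° × sin 15° = 0.6494 × 0.2588 = 0.1681
α = arctan(0.1681) = 9.54°

10°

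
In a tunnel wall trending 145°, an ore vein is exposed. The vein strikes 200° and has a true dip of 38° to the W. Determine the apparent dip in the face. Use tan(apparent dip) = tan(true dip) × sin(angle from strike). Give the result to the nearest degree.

The strike is 200° and the section trends 145°; the acute angle between them is β = 55°.
tan(apparent dip) = tan 38° · sin 55° = 0.6400
apparent dip = arctan 0.6400 = 32.62°

33°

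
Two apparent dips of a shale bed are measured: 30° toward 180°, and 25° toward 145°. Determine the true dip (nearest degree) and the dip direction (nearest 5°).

The two traces are lines in the plane: v₁ = (sin 180°·cos 30°, cos 180°·cos 30°, −sin 30°), v₂ = (sin 145°·cos 25°, cos 145°·cos 25°, −sin 25°).
The plane normal is n = v₁ × v₂ ∝ (-0.005, -0.260, 0.450).
Dip δ = arctan(|n_h|/n_z) = arctan(0.260/0.450) = 30.0°.
Dip direction = atan2(-0.005, -0.260) = 181° (azimuth of n's horizontal projection).

true dip 30°, dip direction 180°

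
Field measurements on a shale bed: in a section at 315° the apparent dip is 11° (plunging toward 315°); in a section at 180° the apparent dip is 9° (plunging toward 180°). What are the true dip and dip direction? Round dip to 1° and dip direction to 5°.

true dip 25°, dip direction 250°

Represent each trace as a vector plunging at its apparent dip toward its trend (east-north-up frame): v₁ = (-0.694, 0.694, -0.191), v₂ = (0.000, -0.988, -0.156).
n = v₁ × v₂ = (-0.297, -0.109, 0.686) (taken with n_z > 0).
tan δ = √(n_x²+n_y²)/n_z = 0.316/0.686, so δ = 24.8°.
The horizontal component of n points toward azimuth atan2(n_x, n_y) = 250°, the dip direction.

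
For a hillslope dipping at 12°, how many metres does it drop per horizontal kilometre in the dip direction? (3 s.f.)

213 m

drop per km = 1000 × tan 12° = 1000 × 0.2126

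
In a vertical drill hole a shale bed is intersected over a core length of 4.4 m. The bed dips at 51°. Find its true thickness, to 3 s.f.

2.77 m

True thickness t = h · cos(dip) = 4.4 × cos 51°
t = 4.4 × 0.6293 = 2.769 m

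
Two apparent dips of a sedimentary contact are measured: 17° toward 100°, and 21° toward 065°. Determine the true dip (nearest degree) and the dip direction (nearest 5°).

true dip 21°, dip direction 065°

Represent each trace as a vector plunging at its apparent dip toward its trend (east-north-up frame): v₁ = (0.942, -0.166, -0.292), v₂ = (0.846, 0.395, -0.358).
n = v₁ × v₂ = (0.175, 0.090, 0.512) (taken with n_z > 0).
tan δ = √(n_x²+n_y²)/n_z = 0.197/0.512, so δ = 21.0°.
Dip direction = azimuth of (n_x, n_y) = atan2(0.175, 0.090) = 63°.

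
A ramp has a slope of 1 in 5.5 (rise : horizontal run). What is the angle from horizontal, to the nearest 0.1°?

10.3°

tan θ = 1/5.5 = 0.1818
θ = arctan(0.1818) = 10.30°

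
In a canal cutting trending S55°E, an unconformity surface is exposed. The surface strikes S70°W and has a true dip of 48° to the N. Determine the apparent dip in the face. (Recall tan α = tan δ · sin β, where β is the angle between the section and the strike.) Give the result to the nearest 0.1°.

Angle between strike (S70°W) and section (S55°E): β = 55°.
tan α = tan 48° × sin 55° = 1.1106 × 0.8192 = 0.9098
α = arctan(0.9098) = 42.29°

42.3°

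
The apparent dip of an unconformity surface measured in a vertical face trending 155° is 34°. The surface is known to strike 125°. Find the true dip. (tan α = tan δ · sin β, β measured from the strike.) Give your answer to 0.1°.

53.5°

The section is 30° from the strike.
tan δ = tan α / sin β = tan 34° / sin 30° = 0.6745 / 0.5000 = 1.3490
δ = arctan(1.3490) = 53.45°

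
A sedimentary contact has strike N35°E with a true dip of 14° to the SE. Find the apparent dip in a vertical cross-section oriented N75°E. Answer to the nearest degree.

9°

Angle between strike (N35°E) and section (N75°E): β = 40°.
tan α = tan 14° × sin 40° = 0.2493 × 0.6428 = 0.1603
α = arctan(0.1603) = 9.11°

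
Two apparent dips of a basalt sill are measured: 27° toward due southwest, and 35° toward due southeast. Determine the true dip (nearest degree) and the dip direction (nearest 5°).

Each apparent-dip line lies in the plane. As unit vectors (x east, y north, z up), v₁ plunges 27°→due southwest and v₂ plunges 35°→due southeast.
The plane normal is n = v₁ × v₂ ∝ (0.098, -0.624, 0.730).
True dip = arccos(n_z / |n|) = arccos(0.7559) = 40.9°.
Dip direction = atan2(0.098, -0.624) = 171° (azimuth of n's horizontal projection).

true dip 41°, dip direction 170°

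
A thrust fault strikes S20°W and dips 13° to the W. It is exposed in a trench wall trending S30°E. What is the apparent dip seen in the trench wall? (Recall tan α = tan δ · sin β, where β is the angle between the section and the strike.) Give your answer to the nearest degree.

10°

Angle between strike (S20°W) and section (S30°E): β = 50°.
tan α = tan 13° × sin 50° = 0.2309 × 0.7660 = 0.1769
α = arctan(0.1769) = 10.03°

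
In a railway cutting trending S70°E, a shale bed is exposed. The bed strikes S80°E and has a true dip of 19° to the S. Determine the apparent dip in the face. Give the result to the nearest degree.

The section lies 10° from the strike.
tan(apparent dip) = tan 19° · sin 10° = 0.0598
α = arctan(0.0598) = 3.42°

3°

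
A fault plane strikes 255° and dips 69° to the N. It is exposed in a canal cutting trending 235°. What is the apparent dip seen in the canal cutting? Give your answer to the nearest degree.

Angle between strike (255°) and section (235°): β = 20°.
tan(apparent dip) = tan 69° · sin 20° = 0.8910
apparent dip = arctan 0.8910 = 41.70°

42°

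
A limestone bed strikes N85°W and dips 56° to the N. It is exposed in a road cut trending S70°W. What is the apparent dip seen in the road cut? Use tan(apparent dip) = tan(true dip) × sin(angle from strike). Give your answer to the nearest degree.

32°

The section lies 25° from the strike.
tan(apparent dip) = tan 56° · sin 25° = 0.6266
apparent dip = arctan 0.6266 = 32.07°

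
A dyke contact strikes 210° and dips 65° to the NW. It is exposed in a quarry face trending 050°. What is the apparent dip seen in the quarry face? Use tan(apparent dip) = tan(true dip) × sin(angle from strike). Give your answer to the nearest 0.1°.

The strike is 210° and the section trends 050°; the acute angle between them is β = 20°.
tan α = tan 65° × sin 20° = 2.1445 × 0.3420 = 0.7335
apparent dip = arctan 0.7335 = 36.26°

36.3°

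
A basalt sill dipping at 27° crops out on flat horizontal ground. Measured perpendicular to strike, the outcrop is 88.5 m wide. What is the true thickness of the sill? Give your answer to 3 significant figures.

40.2 m

True thickness t = w · sin(dip) = 88.5 × sin 27°
t = 88.5 × 0.4540 = 40.178 m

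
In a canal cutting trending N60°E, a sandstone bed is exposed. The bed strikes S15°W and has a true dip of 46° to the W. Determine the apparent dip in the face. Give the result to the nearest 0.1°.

The strike is S15°W and the section trends N60°E; the acute angle between them is β = 45°.
tan(apparent dip) = tan 46° · sin 45° = 0.7322
apparent dip = arctan 0.7322 = 36.21°

36.2°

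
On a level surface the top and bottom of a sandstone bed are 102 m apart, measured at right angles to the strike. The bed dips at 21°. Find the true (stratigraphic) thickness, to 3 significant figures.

True thickness t = w · sin(dip) = 102 × sin 21°
t = 102 × 0.3584 = 36.554 m

36.6 m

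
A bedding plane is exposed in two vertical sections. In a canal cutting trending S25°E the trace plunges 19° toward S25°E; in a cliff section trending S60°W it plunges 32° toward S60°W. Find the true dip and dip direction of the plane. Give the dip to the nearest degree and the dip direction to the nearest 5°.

true dip 35°, dip direction 215°

Each apparent-dip line lies in the plane. As unit vectors (x east, y north, z up), v₁ plunges 19°→S25°E and v₂ plunges 32°→S60°W.
Cross product v₁ × v₂ gives the pole to the plane: n ∝ (-0.316, -0.451, 0.799).
tan δ = √(n_x²+n_y²)/n_z = 0.551/0.799, so δ = 34.6°.
Dip direction = atan2(-0.316, -0.451) = 215° (azimuth of n's horizontal projection).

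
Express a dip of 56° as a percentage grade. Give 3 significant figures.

grade % = 100 × tan 56° = 100 × 1.4826

148%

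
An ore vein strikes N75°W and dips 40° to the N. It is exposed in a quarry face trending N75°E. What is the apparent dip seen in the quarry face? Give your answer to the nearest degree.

23°

The strike is N75°W and the section trends N75°E; the acute angle between them is β = 30°.
tan α = tan 40° × sin 30° = 0.8391 × 0.5000 = 0.4195
α = arctan(0.4195) = 22.76°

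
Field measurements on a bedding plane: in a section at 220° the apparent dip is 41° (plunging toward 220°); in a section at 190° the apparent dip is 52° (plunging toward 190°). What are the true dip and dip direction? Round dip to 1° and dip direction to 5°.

Each apparent-dip line lies in the plane. As unit vectors (x east, y north, z up), v₁ plunges 41°→220° and v₂ plunges 52°→190°.
n = v₁ × v₂ = (0.058, -0.312, 0.232) (taken with n_z > 0).
tan δ = √(n_x²+n_y²)/n_z = 0.317/0.232, so δ = 53.8°.
Dip direction = atan2(0.058, -0.312) = 170° (azimuth of n's horizontal projection).

true dip 54°, dip direction 170°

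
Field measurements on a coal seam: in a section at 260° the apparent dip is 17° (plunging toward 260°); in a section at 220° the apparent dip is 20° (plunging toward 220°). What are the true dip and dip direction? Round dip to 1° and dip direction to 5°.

true dip 20°, dip direction 225°

The two traces are lines in the plane: v₁ = (sin 260°·cos 17°, cos 260°·cos 17°, −sin 17°), v₂ = (sin 220°·cos 20°, cos 220°·cos 20°, −sin 20°).
n = v₁ × v₂ = (-0.154, -0.146, 0.578) (taken with n_z > 0).
tan δ = √(n_x²+n_y²)/n_z = 0.212/0.578, so δ = 20.1°.
The horizontal component of n points toward azimuth atan2(n_x, n_y) = 227°, the dip direction.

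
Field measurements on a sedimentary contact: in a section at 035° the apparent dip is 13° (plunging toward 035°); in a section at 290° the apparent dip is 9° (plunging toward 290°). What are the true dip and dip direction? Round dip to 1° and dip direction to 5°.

true dip 18°, dip direction 350°

Each apparent-dip line lies in the plane. As unit vectors (x east, y north, z up), v₁ plunges 13°→035° and v₂ plunges 9°→290°.
The plane normal is n = v₁ × v₂ ∝ (-0.049, 0.296, 0.930).
True dip = arccos(n_z / |n|) = arccos(0.9516) = 17.9°.
Dip direction = azimuth of (n_x, n_y) = atan2(-0.049, 0.296) = 351°.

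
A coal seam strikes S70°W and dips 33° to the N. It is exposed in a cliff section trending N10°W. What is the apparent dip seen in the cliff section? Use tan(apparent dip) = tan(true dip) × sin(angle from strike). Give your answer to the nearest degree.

Angle between strike (S70°W) and section (N10°W): β = 80°.
tan(apparent dip) = tan 33° · sin 80° = 0.6395
apparent dip = arctan 0.6395 = 32.60°

33°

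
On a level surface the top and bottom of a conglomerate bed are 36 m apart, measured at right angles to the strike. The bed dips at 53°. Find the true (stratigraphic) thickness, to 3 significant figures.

28.8 m

True thickness t = w · sin(dip) = 36 × sin 53°
t = 36 × 0.7986 = 28.751 m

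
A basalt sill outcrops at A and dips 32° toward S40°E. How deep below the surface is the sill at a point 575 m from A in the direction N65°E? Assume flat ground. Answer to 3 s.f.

The hole lies 75° from the dip direction, so the down-dip offset is 575 × cos 75° = 148.82 m.
Depth = down-dip offset × tan(dip) = 148.82 × tan 32° = 148.82 × 0.6249
Depth = 92.99 m

93.0 m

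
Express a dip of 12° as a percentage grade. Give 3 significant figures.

21.3%

grade % = 100 × tan 12° = 100 × 0.2126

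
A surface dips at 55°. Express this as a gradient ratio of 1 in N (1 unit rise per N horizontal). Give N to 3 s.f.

1 : N means tan θ = 1/N, so N = 1/tan 55° = 1/1.4281

1 in 0.700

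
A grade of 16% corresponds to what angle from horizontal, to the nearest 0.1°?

tan θ = 16/100 = 0.1600
θ = arctan(0.1600) = 9.09°

9.1°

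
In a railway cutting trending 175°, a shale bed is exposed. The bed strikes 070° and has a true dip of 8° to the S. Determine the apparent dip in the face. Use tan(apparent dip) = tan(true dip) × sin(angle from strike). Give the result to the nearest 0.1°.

Angle between strike (070°) and section (175°): β = 75°.
tan(apparent dip) = tan 8° · sin 75° = 0.1358
α = arctan(0.1358) = 7.73°

7.7°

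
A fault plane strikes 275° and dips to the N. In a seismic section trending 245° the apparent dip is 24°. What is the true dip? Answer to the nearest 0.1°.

The section is 30° from the strike.
tan(true dip) = tan 24° / sin 30° = 0.8905
true dip = arctan 0.8905 = 41.68°

41.7°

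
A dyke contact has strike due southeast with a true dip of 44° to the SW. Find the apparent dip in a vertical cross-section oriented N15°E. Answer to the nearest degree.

40°

The strike is due southeast and the section trends N15°E; the acute angle between them is β = 60°.
tan(apparent dip) = tan 44° · sin 60° = 0.8363
apparent dip = arctan 0.8363 = 39.91°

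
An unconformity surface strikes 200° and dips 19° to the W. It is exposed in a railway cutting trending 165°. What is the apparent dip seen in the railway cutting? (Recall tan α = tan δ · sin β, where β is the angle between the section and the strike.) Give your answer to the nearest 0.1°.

The section lies 35° from the strike.
tan(apparent dip) = tan 19° · sin 35° = 0.1975
α = arctan(0.1975) = 11.17°

11.2°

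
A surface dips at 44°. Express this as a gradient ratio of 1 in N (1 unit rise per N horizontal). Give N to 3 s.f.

1 in 1.04

1 : N means tan θ = 1/N, so N = 1/tan 44° = 1/0.9657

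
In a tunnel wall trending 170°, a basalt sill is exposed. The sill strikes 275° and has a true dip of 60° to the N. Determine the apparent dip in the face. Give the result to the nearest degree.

59°

The section lies 75° from the strike.
tan α = tan 60° × sin 75° = 1.7321 × 0.9659 = 1.6730
apparent dip = arctan 1.6730 = 59.13°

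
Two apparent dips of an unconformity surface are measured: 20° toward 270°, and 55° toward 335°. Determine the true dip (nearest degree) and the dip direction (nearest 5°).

The two traces are lines in the plane: v₁ = (sin 270°·cos 20°, cos 270°·cos 20°, −sin 20°), v₂ = (sin 335°·cos 55°, cos 335°·cos 55°, −sin 55°).
The plane normal is n = v₁ × v₂ ∝ (-0.178, 0.687, 0.488).
tan δ = √(n_x²+n_y²)/n_z = 0.709/0.488, so δ = 55.5°.
Dip direction = atan2(-0.178, 0.687) = 345° (azimuth of n's horizontal projection).

true dip 55°, dip direction 345°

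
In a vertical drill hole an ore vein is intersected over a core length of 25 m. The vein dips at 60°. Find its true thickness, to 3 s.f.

12.5 m

True thickness t = h · cos(dip) = 25 × cos 60°
t = 25 × 0.5000 = 12.500 m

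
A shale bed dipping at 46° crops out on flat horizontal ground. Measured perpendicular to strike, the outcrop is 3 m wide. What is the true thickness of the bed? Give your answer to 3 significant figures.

2.16 m

True thickness t = w · sin(dip) = 3 × sin 46°
t = 3 × 0.7193 = 2.158 m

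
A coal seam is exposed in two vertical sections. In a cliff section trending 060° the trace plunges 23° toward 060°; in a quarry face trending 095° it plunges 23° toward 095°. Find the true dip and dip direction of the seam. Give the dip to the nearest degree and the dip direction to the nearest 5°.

Each apparent-dip line lies in the plane. As unit vectors (x east, y north, z up), v₁ plunges 23°→060° and v₂ plunges 23°→095°.
n = v₁ × v₂ = (0.211, 0.047, 0.486) (taken with n_z > 0).
tan δ = √(n_x²+n_y²)/n_z = 0.216/0.486, so δ = 24.0°.
The horizontal component of n points toward azimuth atan2(n_x, n_y) = 77°, the dip direction.

true dip 24°, dip direction 075°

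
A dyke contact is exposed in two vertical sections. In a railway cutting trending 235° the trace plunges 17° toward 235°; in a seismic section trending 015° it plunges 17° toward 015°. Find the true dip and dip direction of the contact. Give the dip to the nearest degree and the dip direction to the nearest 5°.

Each apparent-dip line lies in the plane. As unit vectors (x east, y north, z up), v₁ plunges 17°→235° and v₂ plunges 17°→015°.
The plane normal is n = v₁ × v₂ ∝ (-0.430, 0.301, 0.588).
True dip = arccos(n_z / |n|) = arccos(0.7456) = 41.8°.
Dip direction = azimuth of (n_x, n_y) = atan2(-0.430, 0.301) = 305°.

true dip 42°, dip direction 305°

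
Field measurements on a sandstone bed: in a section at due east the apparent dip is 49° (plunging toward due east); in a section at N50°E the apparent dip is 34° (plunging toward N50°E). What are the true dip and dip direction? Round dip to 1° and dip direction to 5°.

Each apparent-dip line lies in the plane. As unit vectors (x east, y north, z up), v₁ plunges 49°→due east and v₂ plunges 34°→N50°E.
n = v₁ × v₂ = (0.402, -0.112, 0.350) (taken with n_z > 0).
Dip δ = arctan(|n_h|/n_z) = arctan(0.418/0.350) = 50.1°.
Dip direction = atan2(0.402, -0.112) = 106° (azimuth of n's horizontal projection).

true dip 50°, dip direction 105°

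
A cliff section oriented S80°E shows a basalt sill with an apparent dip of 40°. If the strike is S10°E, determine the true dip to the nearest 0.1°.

41.8°

The section is 70° from the strike.
tan δ = tan α / sin β = tan 40° / sin 70° = 0.8391 / 0.9397 = 0.8930
δ = arctan(0.8930) = 41.76°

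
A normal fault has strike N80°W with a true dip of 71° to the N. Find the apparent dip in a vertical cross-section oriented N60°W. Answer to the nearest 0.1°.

The section lies 20° from the strike.
tan(apparent dip) = tan 71° · sin 20° = 0.9933
α = arctan(0.9933) = 44.81°

44.8°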